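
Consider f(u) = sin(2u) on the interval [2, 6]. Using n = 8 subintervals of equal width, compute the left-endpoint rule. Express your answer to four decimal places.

Δu = (6 − 2)/8 = 0.5.
Left endpoints: 2, 2.5, 3, 3.5, 4, 4.5, 5, 5.5.
f(2) ≈ -0.7568, f(2.5) ≈ -0.9589, f(3) ≈ -0.2794, f(3.5) ≈ 0.6570, f(4) ≈ 0.9894, f(4.5) ≈ 0.4121, f(5) ≈ -0.5440, f(5.5) ≈ -1.0000.
Sum = Δu · [f(2) + f(2.5) + f(3) + ...].
Sum ≈ -0.7403.

-0.7403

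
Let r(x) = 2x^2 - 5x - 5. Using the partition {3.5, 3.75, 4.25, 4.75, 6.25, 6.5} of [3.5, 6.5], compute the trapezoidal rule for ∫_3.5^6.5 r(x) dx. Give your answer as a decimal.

65.71875

Subinterval widths: 0.25, 0.5, 0.5, 1.5, 0.25.
r(3.5) = 2, r(3.75) = 4.375, r(4.25) = 9.875, r(4.75) = 16.375, r(6.25) = 41.875, r(6.5) = 47.
On each subinterval the trapezoid contributes (Δx_i/2)·[r(x_{i-1}) + r(x_i)].
Sum = 65.71875.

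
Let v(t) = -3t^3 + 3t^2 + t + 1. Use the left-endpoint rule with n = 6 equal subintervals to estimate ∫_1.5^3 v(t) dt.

-22.58203125

Δt = (3 − 1.5)/6 = 0.25.
Left endpoints: 1.5, 1.75, 2, 2.25, 2.5, 2.75.
v(1.5) = -0.875, v(1.75) = -4.140625, v(2) = -9, v(2.25) = -15.734375, v(2.5) = -24.625, v(2.75) = -35.953125.
Sum = Δt · [v(1.5) + v(1.75) + v(2) + ...].
Sum = -22.58203125.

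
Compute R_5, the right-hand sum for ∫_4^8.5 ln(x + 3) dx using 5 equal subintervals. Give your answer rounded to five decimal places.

Δx = (8.5 − 4)/5 = 0.9.
Right endpoints: 4.9, 5.8, 6.7, 7.6, 8.5.
f(4.9) ≈ 2.06686, f(5.8) ≈ 2.17475, f(6.7) ≈ 2.27213, f(7.6) ≈ 2.36085, f(8.5) ≈ 2.44235.
Sum = Δx · [f(4.9) + f(5.8) + f(6.7) + f(7.6) + f(8.5)].
Sum ≈ 10.18525.

10.18525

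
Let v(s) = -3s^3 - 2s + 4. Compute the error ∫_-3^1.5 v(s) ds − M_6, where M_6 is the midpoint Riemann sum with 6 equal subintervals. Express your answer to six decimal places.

1.423828

Exact integral: ∫_-3^1.5 v(s) ds = 81.703125.
M_6 ≈ 80.27929688.
Error ≈ 81.703125 − 80.27929688 ≈ 1.423828.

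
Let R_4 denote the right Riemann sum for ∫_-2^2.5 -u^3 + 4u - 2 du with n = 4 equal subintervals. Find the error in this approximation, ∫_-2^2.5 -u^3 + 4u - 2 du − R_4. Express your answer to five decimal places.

Exact integral: ∫_-2^2.5 f(u) du = -10.265625.
R_4 ≈ -14.1416016.
Error ≈ -10.265625 − (-14.1416016) ≈ 3.87598.

3.87598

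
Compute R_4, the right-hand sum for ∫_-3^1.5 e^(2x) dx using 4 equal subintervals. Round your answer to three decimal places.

Δx = (1.5 − (-3))/4 = 1.125.
Right endpoints: -1.875, -0.75, 0.375, 1.5.
f(-1.875) ≈ 0.024, f(-0.75) ≈ 0.223, f(0.375) ≈ 2.117, f(1.5) ≈ 20.086.
Sum = Δx · [f(-1.875) + f(-0.75) + f(0.375) + f(1.5)].
Sum ≈ 25.255.

25.255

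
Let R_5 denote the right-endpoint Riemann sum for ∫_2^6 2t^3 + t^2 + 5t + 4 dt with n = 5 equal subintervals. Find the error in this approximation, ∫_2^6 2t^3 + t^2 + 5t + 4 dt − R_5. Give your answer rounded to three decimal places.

Exact integral: ∫_2^6 f(t) dt ≈ 805.33333.
R_5 = 1003.2.
Error ≈ 805.33333 − 1003.2 ≈ -197.867.

-197.867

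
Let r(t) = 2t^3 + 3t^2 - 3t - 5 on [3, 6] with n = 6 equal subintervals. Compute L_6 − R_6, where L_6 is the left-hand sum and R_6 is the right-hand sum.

-225

L_6 = 632.25.
R_6 = 857.25.
L_6 − R_6 = -225.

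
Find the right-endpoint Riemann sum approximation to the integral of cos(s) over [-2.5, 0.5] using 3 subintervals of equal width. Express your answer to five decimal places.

Δs = (0.5 − (-2.5))/3 = 1.
Right endpoints: -1.5, -0.5, 0.5.
f(-1.5) ≈ 0.07074, f(-0.5) ≈ 0.87758, f(0.5) ≈ 0.87758.
Sum = Δs · [f(-1.5) + f(-0.5) + f(0.5)].
Sum ≈ 1.82590.

1.82590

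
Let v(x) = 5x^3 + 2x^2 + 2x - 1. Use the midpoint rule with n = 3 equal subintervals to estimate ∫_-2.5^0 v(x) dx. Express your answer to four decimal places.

Δx = (0 − (-2.5))/3 = 5/6.
Midpoints: -25/12, -1.25, -5/12.
v(-25/12) = -72053/1728, v(-1.25) = -10.140625, v(-5/12) = -3193/1728.
Sum = Δx · [v(-25/12) + v(-1.25) + v(-5/12)].
Sum ≈ -44.7381.

-44.7381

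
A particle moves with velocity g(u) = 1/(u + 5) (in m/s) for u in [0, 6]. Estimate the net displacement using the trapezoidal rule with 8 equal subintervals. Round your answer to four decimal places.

0.7899

Δu = (6 − 0)/8 = 0.75.
g(0) = 0.2, g(0.75) = 4/23, g(1.5) = 2/13, g(2.25) = 4/29, g(3) = 0.125, g(3.75) = 4/35, g(4.5) = 2/19, g(5.25) = 4/41, g(6) = 1/11.
T_8 = (Δu/2)·[g(u_0) + 2g(u_1) + ... + 2g(u_{7}) + g(u_8)].
Sum ≈ 0.7899.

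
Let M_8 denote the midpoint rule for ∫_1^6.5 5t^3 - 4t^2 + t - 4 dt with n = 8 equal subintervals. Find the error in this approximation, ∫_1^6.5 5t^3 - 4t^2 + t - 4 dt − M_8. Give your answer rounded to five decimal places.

11.31913

Exact integral: ∫_1^6.5 f(t) dt ≈ 1863.8697917.
M_8 ≈ 1852.5506592.
Error ≈ 1863.8697917 − 1852.5506592 ≈ 11.31913.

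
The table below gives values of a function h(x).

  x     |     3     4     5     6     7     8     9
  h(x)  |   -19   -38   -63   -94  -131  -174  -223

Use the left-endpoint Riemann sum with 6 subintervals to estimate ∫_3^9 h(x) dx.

-519

Δx = 1.
Sum = 1·[(-19) + (-38) + (-63) + (-94) + (-131) + (-174)] = -519.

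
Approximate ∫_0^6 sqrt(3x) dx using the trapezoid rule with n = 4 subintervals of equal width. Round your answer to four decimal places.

Δx = (6 − 0)/4 = 1.5.
f(0) ≈ 0.0000, f(1.5) ≈ 2.1213, f(3) ≈ 3.0000, f(4.5) ≈ 3.6742, f(6) ≈ 4.2426.
T_4 = (Δx/2)·[f(x_0) + 2f(x_1) + 2f(x_2) + 2f(x_3) + f(x_4)].
Sum ≈ 16.3753.

16.3753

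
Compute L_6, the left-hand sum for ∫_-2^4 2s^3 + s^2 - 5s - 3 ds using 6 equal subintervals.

40

Δs = (4 − (-2))/6 = 1.
Left endpoints: -2, -1, 0, 1, 2, 3.
f(-2) = -5, f(-1) = 1, f(0) = -3, f(1) = -5, f(2) = 7, f(3) = 45.
Sum = Δs · [f(-2) + f(-1) + f(0) + ...].
Sum = 40.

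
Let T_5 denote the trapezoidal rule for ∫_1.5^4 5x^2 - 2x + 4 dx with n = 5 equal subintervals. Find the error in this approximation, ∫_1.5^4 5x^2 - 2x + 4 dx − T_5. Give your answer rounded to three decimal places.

-0.521

Exact integral: ∫_1.5^4 f(x) dx ≈ 97.29167.
T_5 = 97.8125.
Error ≈ 97.29167 − 97.8125 ≈ -0.521.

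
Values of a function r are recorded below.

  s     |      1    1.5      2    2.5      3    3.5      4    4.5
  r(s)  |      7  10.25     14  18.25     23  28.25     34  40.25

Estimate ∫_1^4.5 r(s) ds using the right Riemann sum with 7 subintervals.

Δs = 0.5.
Sum = 0.5·[10.25 + 14 + 18.25 + 23 + 28.25 + 34 + 40.25] = 84.

84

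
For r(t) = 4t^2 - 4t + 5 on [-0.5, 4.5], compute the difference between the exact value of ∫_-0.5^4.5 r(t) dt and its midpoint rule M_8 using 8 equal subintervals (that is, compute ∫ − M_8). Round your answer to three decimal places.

Exact integral: ∫_-0.5^4.5 r(t) dt ≈ 106.66667.
M_8 = 106.015625.
Error ≈ 106.66667 − 106.015625 ≈ 0.651.

0.651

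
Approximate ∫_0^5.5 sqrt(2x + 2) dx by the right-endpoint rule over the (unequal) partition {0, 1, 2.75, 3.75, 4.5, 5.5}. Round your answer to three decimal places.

Subinterval widths: 1, 1.75, 1, 0.75, 1.
Right endpoints: 1, 2.75, 3.75, 4.5, 5.5.
f(1) ≈ 2.000, f(2.75) ≈ 2.739, f(3.75) ≈ 3.082, f(4.5) ≈ 3.317, f(5.5) ≈ 3.606.
Sum = Σ Δx_i · f(x_i).
Sum ≈ 15.968.

15.968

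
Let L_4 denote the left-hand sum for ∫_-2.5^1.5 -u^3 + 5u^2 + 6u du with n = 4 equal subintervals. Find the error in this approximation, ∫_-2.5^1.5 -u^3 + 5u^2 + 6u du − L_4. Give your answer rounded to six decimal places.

Exact integral: ∫_-2.5^1.5 f(u) du ≈ 28.16666667.
L_4 = 40.
Error ≈ 28.16666667 − 40 ≈ -11.833333.

-11.833333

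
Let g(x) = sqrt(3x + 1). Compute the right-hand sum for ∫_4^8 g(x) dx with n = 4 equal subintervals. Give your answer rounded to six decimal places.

18.049315

Δx = (8 − 4)/4 = 1.
Right endpoints: 5, 6, 7, 8.
g(5) ≈ 4.000000, g(6) ≈ 4.358899, g(7) ≈ 4.690416, g(8) ≈ 5.000000.
Sum = Δx · [g(5) + g(6) + g(7) + g(8)].
Sum ≈ 18.049315.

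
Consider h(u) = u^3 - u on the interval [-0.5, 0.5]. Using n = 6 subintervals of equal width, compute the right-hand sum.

-0.0625

Δu = (0.5 − (-0.5))/6 = 1/6.
Right endpoints: -1/3, -1/6, 0, 1/6, 1/3, 0.5.
h(-1/3) = 8/27, h(-1/6) = 35/216, h(0) = 0, h(1/6) = -35/216, h(1/3) = -8/27, h(0.5) = -0.375.
Sum = Δu · [h(-1/3) + h(-1/6) + h(0) + ...].
Sum = -0.0625.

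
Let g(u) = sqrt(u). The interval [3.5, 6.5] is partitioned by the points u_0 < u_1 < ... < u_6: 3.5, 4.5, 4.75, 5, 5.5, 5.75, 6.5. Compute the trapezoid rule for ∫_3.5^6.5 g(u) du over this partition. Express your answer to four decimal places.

6.6791

Subinterval widths: 1, 0.25, 0.25, 0.5, 0.25, 0.75.
g(3.5) ≈ 1.8708, g(4.5) ≈ 2.1213, g(4.75) ≈ 2.1794, g(5) ≈ 2.2361, g(5.5) ≈ 2.3452, g(5.75) ≈ 2.3979, g(6.5) ≈ 2.5495.
On each subinterval the trapezoid contributes (Δu_i/2)·[g(u_{i-1}) + g(u_i)].
Sum ≈ 6.6791.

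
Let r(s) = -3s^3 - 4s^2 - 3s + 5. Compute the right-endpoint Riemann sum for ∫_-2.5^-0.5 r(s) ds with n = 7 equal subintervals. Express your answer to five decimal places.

23.77041

Δs = (-0.5 − (-2.5))/7 = 2/7.
Right endpoints: -31/14, -27/14, -23/14, -19/14, -15/14, -11/14, -0.5.
r(-31/14) = 67505/2744, r(-27/14) = 47821/2744, r(-23/14) = 34121/2744, r(-19/14) = 25253/2744, r(-15/14) = 20065/2744, r(-11/14) = 17405/2744, r(-0.5) = 5.875.
Sum = Δs · [r(-31/14) + r(-27/14) + r(-23/14) + ...].
Sum ≈ 23.77041.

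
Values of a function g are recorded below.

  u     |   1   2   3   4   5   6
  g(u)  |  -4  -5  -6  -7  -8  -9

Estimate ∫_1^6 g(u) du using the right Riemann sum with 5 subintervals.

Δu = 1.
Sum = 1·[(-5) + (-6) + (-7) + (-8) + (-9)] = -35.

-35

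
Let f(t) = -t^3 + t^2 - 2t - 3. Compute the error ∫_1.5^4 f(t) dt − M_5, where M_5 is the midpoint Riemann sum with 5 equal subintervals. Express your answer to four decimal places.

Exact integral: ∫_1.5^4 f(t) dt ≈ -63.776042.
M_5 = -63.3984375.
Error ≈ -63.776042 − (-63.3984375) ≈ -0.3776.

-0.3776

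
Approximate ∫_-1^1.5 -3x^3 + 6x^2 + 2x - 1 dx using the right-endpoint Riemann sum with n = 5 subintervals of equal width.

4.6875

Δx = (1.5 − (-1))/5 = 0.5.
Right endpoints: -0.5, 0, 0.5, 1, 1.5.
f(-0.5) = -0.125, f(0) = -1, f(0.5) = 1.125, f(1) = 4, f(1.5) = 5.375.
Sum = Δx · [f(-0.5) + f(0) + f(0.5) + f(1) + f(1.5)].
Sum = 4.6875.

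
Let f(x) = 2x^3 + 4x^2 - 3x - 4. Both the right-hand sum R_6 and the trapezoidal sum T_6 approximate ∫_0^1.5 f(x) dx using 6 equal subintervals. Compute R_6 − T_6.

R_6 = -0.8046875.
T_6 = -2.2109375.
R_6 − T_6 = 1.40625.

1.40625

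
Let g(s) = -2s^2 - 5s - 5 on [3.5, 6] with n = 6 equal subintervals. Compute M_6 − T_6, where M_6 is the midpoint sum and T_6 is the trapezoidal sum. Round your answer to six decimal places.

M_6 ≈ -187.21932870.
T_6 ≈ -187.43634259.
M_6 − T_6 ≈ 0.217014.

0.217014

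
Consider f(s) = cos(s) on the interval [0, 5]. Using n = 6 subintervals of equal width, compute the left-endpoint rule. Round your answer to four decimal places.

Δs = (5 − 0)/6 = 5/6.
Left endpoints: 0, 5/6, 5/3, 2.5, 10/3, 25/6.
f(0) ≈ 1.0000, f(5/6) ≈ 0.6724, f(5/3) ≈ -0.0957, f(2.5) ≈ -0.8011, f(10/3) ≈ -0.9817, f(25/6) ≈ -0.5190.
Sum = Δs · [f(0) + f(5/6) + f(5/3) + ...].
Sum ≈ -0.6043.

-0.6043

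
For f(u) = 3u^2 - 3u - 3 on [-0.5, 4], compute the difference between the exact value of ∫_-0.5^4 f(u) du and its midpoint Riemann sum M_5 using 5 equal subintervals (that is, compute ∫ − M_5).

0.91125

Exact integral: ∫_-0.5^4 f(u) du = 27.
M_5 = 26.08875.
Error = 27 − 26.08875 = 0.91125.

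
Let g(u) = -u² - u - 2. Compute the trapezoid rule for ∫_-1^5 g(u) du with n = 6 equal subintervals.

-67

Δu = (5 − (-1))/6 = 1.
g(-1) = -2, g(0) = -2, g(1) = -4, g(2) = -8, g(3) = -14, g(4) = -22, g(5) = -32.
T_6 = (Δu/2)·[g(u_0) + 2g(u_1) + ... + 2g(u_{5}) + g(u_6)].
Sum = -67.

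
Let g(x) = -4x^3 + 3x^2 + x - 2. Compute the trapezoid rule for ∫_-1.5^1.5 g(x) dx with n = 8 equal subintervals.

0.9609375

Δx = (1.5 − (-1.5))/8 = 0.375.
g(-1.5) = 16.75, g(-1.125) = 6.3671875, g(-0.75) = 0.625, g(-0.375) = -1.7421875, g(0) = -2, g(0.375) = -1.4140625, g(0.75) = -1.25, g(1.125) = -2.7734375, g(1.5) = -7.25.
T_8 = (Δx/2)·[g(x_0) + 2g(x_1) + ... + 2g(x_{7}) + g(x_8)].
Sum = 0.9609375.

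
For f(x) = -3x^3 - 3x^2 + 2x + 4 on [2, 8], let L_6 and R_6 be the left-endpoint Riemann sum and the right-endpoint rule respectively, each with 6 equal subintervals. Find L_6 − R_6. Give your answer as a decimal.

1680

L_6 = -2688.
R_6 = -4368.
L_6 − R_6 = 1680.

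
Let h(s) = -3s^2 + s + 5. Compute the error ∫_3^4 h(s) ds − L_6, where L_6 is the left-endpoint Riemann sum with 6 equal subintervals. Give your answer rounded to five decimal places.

Exact integral: ∫_3^4 h(s) ds = -28.5.
L_6 ≈ -26.8472222.
Error ≈ -28.5 − (-26.8472222) ≈ -1.65278.

-1.65278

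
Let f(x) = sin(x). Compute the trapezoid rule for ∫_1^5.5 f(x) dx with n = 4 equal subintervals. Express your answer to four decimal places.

Δx = (5.5 − 1)/4 = 1.125.
f(1) ≈ 0.8415, f(2.125) ≈ 0.8503, f(3.25) ≈ -0.1082, f(4.375) ≈ -0.9436, f(5.5) ≈ -0.7055.
T_4 = (Δx/2)·[f(x_0) + 2f(x_1) + 2f(x_2) + 2f(x_3) + f(x_4)].
Sum ≈ -0.1502.

-0.1502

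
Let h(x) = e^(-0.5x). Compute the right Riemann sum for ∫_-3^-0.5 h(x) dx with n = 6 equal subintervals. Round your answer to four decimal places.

Δx = (-0.5 − (-3))/6 = 5/12.
Right endpoints: -31/12, -13/6, -1.75, -4/3, -11/12, -0.5.
h(-31/12) ≈ 3.6388, h(-13/6) ≈ 2.9545, h(-1.75) ≈ 2.3989, h(-4/3) ≈ 1.9477, h(-11/12) ≈ 1.5814, h(-0.5) ≈ 1.2840.
Sum = Δx · [h(-31/12) + h(-13/6) + h(-1.75) + ...].
Sum ≈ 5.7523.

5.7523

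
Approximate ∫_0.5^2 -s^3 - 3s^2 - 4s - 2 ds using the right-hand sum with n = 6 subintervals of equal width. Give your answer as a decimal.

-25.60546875

Δs = (2 − 0.5)/6 = 0.25.
Right endpoints: 0.75, 1, 1.25, 1.5, 1.75, 2.
f(0.75) = -7.109375, f(1) = -10, f(1.25) = -13.640625, f(1.5) = -18.125, f(1.75) = -23.546875, f(2) = -30.
Sum = Δs · [f(0.75) + f(1) + f(1.25) + ...].
Sum = -25.60546875.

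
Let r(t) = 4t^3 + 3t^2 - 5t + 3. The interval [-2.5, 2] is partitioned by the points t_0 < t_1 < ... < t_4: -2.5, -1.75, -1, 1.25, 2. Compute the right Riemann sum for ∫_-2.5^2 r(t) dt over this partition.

Subinterval widths: 0.75, 0.75, 2.25, 0.75.
Right endpoints: -1.75, -1, 1.25, 2.
r(-1.75) = -0.5, r(-1) = 7, r(1.25) = 9.25, r(2) = 37.
Sum = Σ Δt_i · r(t_i).
Sum = 53.4375.

53.4375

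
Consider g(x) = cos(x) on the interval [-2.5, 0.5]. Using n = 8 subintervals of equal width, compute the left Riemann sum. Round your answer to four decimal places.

Δx = (0.5 − (-2.5))/8 = 0.375.
Left endpoints: -2.5, -2.125, -1.75, -1.375, -1, -0.625, -0.25, 0.125.
g(-2.5) ≈ -0.8011, g(-2.125) ≈ -0.5263, g(-1.75) ≈ -0.1782, g(-1.375) ≈ 0.1945, g(-1) ≈ 0.5403, g(-0.625) ≈ 0.8110, g(-0.25) ≈ 0.9689, g(0.125) ≈ 0.9922.
Sum = Δx · [g(-2.5) + g(-2.125) + g(-1.75) + ...].
Sum ≈ 0.7505.

0.7505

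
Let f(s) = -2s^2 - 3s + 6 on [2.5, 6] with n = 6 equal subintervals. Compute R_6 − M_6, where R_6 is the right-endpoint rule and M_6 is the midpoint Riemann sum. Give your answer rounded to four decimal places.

-21.0122

R_6 ≈ -178.021991.
M_6 ≈ -157.009838.
R_6 − M_6 ≈ -21.0122.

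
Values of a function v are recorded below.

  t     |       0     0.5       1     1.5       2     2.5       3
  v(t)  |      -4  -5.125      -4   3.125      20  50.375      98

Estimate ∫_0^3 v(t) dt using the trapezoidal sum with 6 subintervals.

55.6875

Δt = 0.5.
T_6 = (0.5/2)·[(-4) + 2·(-5.125) + 2·(-4) + 2·3.125 + 2·20 + 2·50.375 + 98] = 55.6875.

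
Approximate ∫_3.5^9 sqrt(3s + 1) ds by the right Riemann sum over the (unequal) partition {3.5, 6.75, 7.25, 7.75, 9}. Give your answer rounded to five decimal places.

Subinterval widths: 3.25, 0.5, 0.5, 1.25.
Right endpoints: 6.75, 7.25, 7.75, 9.
f(6.75) ≈ 4.60977, f(7.25) ≈ 4.76970, f(7.75) ≈ 4.92443, f(9) ≈ 5.29150.
Sum = Σ Δs_i · f(s_i).
Sum ≈ 26.44320.

26.44320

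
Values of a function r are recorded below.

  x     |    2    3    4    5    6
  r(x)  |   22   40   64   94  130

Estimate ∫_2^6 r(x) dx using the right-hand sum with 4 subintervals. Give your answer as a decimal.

Δx = 1.
Sum = 1·[40 + 64 + 94 + 130] = 328.

328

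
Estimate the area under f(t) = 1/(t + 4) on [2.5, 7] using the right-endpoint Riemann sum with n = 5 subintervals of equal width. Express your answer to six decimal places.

Δt = (7 − 2.5)/5 = 0.9.
Right endpoints: 3.4, 4.3, 5.2, 6.1, 7.
f(3.4) = 5/37, f(4.3) = 10/83, f(5.2) = 5/46, f(6.1) = 10/101, f(7) = 1/11.
Sum = Δt · [f(3.4) + f(4.3) + f(5.2) + f(6.1) + f(7)].
Sum ≈ 0.498809.

0.498809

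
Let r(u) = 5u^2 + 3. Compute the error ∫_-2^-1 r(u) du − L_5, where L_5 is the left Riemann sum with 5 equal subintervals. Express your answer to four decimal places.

Exact integral: ∫_-2^-1 r(u) du ≈ 14.666667.
L_5 = 16.2.
Error ≈ 14.666667 − 16.2 ≈ -1.5333.

-1.5333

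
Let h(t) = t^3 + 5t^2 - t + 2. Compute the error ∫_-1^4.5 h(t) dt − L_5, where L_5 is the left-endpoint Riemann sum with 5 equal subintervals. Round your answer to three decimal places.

89.212

Exact integral: ∫_-1^4.5 h(t) dt ≈ 257.18229.
L_5 = 167.97.
Error ≈ 257.18229 − 167.97 ≈ 89.212.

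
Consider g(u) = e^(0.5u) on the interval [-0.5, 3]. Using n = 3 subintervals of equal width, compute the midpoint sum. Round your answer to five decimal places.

Δu = (3 − (-0.5))/3 = 7/6.
Midpoints: 1/12, 1.25, 29/12.
g(1/12) ≈ 1.04255, g(1.25) ≈ 1.86825, g(29/12) ≈ 3.34790.
Sum = Δu · [g(1/12) + g(1.25) + g(29/12)].
Sum ≈ 7.30181.

7.30181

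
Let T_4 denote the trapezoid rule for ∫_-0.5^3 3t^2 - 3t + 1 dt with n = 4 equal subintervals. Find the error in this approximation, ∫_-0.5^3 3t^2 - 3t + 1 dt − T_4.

-1.33984375

Exact integral: ∫_-0.5^3 f(t) dt = 17.5.
T_4 = 18.83984375.
Error = 17.5 − 18.83984375 = -1.33984375.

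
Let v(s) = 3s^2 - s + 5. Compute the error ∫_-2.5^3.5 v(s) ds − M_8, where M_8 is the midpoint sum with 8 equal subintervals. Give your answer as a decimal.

0.84375

Exact integral: ∫_-2.5^3.5 v(s) ds = 85.5.
M_8 = 84.65625.
Error = 85.5 − 84.65625 = 0.84375.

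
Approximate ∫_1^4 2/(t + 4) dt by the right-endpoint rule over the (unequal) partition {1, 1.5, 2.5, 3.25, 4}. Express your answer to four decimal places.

0.8839

Subinterval widths: 0.5, 1, 0.75, 0.75.
Right endpoints: 1.5, 2.5, 3.25, 4.
f(1.5) = 4/11, f(2.5) = 4/13, f(3.25) = 8/29, f(4) = 0.25.
Sum = Σ Δt_i · f(t_i).
Sum ≈ 0.8839.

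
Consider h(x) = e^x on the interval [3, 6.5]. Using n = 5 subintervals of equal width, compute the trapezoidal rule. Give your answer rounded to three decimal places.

Δx = (6.5 − 3)/5 = 0.7.
h(3) ≈ 20.086, h(3.7) ≈ 40.447, h(4.4) ≈ 81.451, h(5.1) ≈ 164.022, h(5.8) ≈ 330.300, h(6.5) ≈ 665.142.
T_5 = (Δx/2)·[h(x_0) + 2h(x_1) + ... + 2h(x_{4}) + h(x_5)].
Sum ≈ 671.183.

671.183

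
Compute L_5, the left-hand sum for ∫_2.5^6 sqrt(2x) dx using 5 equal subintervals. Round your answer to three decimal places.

9.693

Δx = (6 − 2.5)/5 = 0.7.
Left endpoints: 2.5, 3.2, 3.9, 4.6, 5.3.
f(2.5) ≈ 2.236, f(3.2) ≈ 2.530, f(3.9) ≈ 2.793, f(4.6) ≈ 3.033, f(5.3) ≈ 3.256.
Sum = Δx · [f(2.5) + f(3.2) + f(3.9) + f(4.6) + f(5.3)].
Sum ≈ 9.693.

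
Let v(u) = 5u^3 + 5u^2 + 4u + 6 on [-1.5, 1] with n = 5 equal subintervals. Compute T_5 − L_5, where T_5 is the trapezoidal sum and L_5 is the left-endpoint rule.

T_5 = 14.84375.
L_5 = 8.4375.
T_5 − L_5 = 6.40625.

6.40625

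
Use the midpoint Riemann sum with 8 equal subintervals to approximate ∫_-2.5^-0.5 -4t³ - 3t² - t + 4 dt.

34.34375

Δt = (-0.5 − (-2.5))/8 = 0.25.
Midpoints: -2.375, -2.125, -1.875, -1.625, -1.375, -1.125, -0.875, -0.625.
f(-2.375) = 43.0390625, f(-2.125) = 30.9609375, f(-1.875) = 21.6953125, f(-1.625) = 14.8671875, f(-1.375) = 10.1015625, f(-1.125) = 7.0234375, f(-0.875) = 5.2578125, f(-0.625) = 4.4296875.
Sum = Δt · [f(-2.375) + f(-2.125) + f(-1.875) + ...].
Sum = 34.34375.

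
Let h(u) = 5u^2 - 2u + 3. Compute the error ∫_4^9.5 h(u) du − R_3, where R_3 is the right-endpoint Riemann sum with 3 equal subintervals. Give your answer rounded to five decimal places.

-345.63426

Exact integral: ∫_4^9.5 h(u) du ≈ 1264.5416667.
R_3 ≈ 1610.1759259.
Error ≈ 1264.5416667 − 1610.1759259 ≈ -345.63426.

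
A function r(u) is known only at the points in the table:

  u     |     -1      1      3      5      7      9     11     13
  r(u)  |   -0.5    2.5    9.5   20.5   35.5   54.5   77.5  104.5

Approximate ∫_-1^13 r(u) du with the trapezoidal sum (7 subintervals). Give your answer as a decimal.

Δu = 2.
T_7 = (2/2)·[(-0.5) + 2·2.5 + 2·9.5 + 2·20.5 + 2·35.5 + 2·54.5 + 2·77.5 + 104.5] = 504.

504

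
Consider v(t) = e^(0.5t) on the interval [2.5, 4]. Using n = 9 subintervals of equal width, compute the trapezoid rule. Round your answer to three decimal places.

Δt = (4 − 2.5)/9 = 1/6.
v(2.5) ≈ 3.490, v(8/3) ≈ 3.794, v(17/6) ≈ 4.123, v(3) ≈ 4.482, v(19/6) ≈ 4.871, v(10/3) ≈ 5.294, v(3.5) ≈ 5.755, v(11/3) ≈ 6.255, v(23/6) ≈ 6.798, v(4) ≈ 7.389.
T_9 = (Δt/2)·[v(t_0) + 2v(t_1) + ... + 2v(t_{8}) + v(t_9)].
Sum ≈ 7.802.

7.802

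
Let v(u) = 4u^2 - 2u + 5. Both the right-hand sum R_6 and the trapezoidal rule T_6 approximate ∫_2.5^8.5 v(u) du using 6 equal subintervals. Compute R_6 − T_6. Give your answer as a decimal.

126

R_6 = 892.
T_6 = 766.
R_6 − T_6 = 126.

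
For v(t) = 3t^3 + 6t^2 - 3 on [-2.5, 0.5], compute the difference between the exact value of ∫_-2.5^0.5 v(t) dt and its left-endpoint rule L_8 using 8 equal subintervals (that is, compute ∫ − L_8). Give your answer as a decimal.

Exact integral: ∫_-2.5^0.5 v(t) dt = -6.75.
L_8 = -9.0703125.
Error = -6.75 − (-9.0703125) = 2.3203125.

2.3203125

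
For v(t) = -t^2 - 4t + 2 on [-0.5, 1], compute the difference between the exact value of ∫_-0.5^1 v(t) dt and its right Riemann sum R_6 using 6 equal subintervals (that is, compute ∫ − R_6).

0.859375

Exact integral: ∫_-0.5^1 v(t) dt = 1.125.
R_6 = 0.265625.
Error = 1.125 − 0.265625 = 0.859375.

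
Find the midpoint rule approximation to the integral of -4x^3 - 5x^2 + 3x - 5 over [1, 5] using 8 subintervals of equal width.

-811.25

Δx = (5 − 1)/8 = 0.5.
Midpoints: 1.25, 1.75, 2.25, 2.75, 3.25, 3.75, 4.25, 4.75.
f(1.25) = -16.875, f(1.75) = -36.5, f(2.25) = -69.125, f(2.75) = -117.75, f(3.25) = -185.375, f(3.75) = -275, f(4.25) = -389.625, f(4.75) = -532.25.
Sum = Δx · [f(1.25) + f(1.75) + f(2.25) + ...].
Sum = -811.25.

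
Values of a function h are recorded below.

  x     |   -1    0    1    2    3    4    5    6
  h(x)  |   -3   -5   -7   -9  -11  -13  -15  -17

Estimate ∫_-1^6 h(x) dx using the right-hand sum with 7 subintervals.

Δx = 1.
Sum = 1·[(-5) + (-7) + (-9) + (-11) + (-13) + (-15) + (-17)] = -77.

-77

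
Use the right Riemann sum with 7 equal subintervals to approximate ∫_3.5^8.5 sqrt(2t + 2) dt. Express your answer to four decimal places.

19.0873

Δt = (8.5 − 3.5)/7 = 5/7.
Right endpoints: 59/14, 69/14, 79/14, 89/14, 99/14, 109/14, 8.5.
f(59/14) ≈ 3.2293, f(69/14) ≈ 3.4434, f(79/14) ≈ 3.6450, f(89/14) ≈ 3.8359, f(99/14) ≈ 4.0178, f(109/14) ≈ 4.1918, f(8.5) ≈ 4.3589.
Sum = Δt · [f(59/14) + f(69/14) + f(79/14) + ...].
Sum ≈ 19.0873.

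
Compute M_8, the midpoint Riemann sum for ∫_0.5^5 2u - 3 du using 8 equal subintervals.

Δu = (5 − 0.5)/8 = 0.5625.
Midpoints: 0.78125, 1.34375, 1.90625, 2.46875, 3.03125, 3.59375, 4.15625, 4.71875.
f(0.78125) = -1.4375, f(1.34375) = -0.3125, f(1.90625) = 0.8125, f(2.46875) = 1.9375, f(3.03125) = 3.0625, f(3.59375) = 4.1875, f(4.15625) = 5.3125, f(4.71875) = 6.4375.
Sum = Δu · [f(0.78125) + f(1.34375) + f(1.90625) + ...].
Sum = 11.25.

11.25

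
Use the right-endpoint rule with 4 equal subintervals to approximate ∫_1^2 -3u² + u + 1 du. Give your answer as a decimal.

Δu = (2 − 1)/4 = 0.25.
Right endpoints: 1.25, 1.5, 1.75, 2.
f(1.25) = -2.4375, f(1.5) = -4.25, f(1.75) = -6.4375, f(2) = -9.
Sum = Δu · [f(1.25) + f(1.5) + f(1.75) + f(2)].
Sum = -5.53125.

-5.53125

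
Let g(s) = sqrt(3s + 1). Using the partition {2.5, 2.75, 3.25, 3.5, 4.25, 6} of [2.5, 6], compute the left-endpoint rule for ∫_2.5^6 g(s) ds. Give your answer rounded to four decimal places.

Subinterval widths: 0.25, 0.5, 0.25, 0.75, 1.75.
Left endpoints: 2.5, 2.75, 3.25, 3.5, 4.25.
g(2.5) ≈ 2.9155, g(2.75) ≈ 3.0414, g(3.25) ≈ 3.2787, g(3.5) ≈ 3.3912, g(4.25) ≈ 3.7081.
Sum = Σ Δs_i · g(s_i).
Sum ≈ 12.1018.

12.1018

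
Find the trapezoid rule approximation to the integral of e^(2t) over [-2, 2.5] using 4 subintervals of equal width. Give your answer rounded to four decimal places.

Δt = (2.5 − (-2))/4 = 1.125.
f(-2) ≈ 0.0183, f(-0.875) ≈ 0.1738, f(0.25) ≈ 1.6487, f(1.375) ≈ 15.6426, f(2.5) ≈ 148.4132.
T_4 = (Δt/2)·[f(t_0) + 2f(t_1) + 2f(t_2) + 2f(t_3) + f(t_4)].
Sum ≈ 103.1410.

103.1410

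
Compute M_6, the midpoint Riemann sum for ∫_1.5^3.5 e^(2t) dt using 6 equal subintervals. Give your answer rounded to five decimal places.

Δt = (3.5 − 1.5)/6 = 1/3.
Midpoints: 5/3, 2, 7/3, 8/3, 3, 10/3.
f(5/3) ≈ 28.03162, f(2) ≈ 54.59815, f(7/3) ≈ 106.34268, f(8/3) ≈ 207.12725, f(3) ≈ 403.42879, f(10/3) ≈ 785.77199.
Sum = Δt · [f(5/3) + f(2) + f(7/3) + ...].
Sum ≈ 528.43350.

528.43350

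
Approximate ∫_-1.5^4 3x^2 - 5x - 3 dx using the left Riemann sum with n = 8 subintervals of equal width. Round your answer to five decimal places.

Δx = (4 − (-1.5))/8 = 0.6875.
Left endpoints: -1.5, -0.8125, -0.125, 0.5625, 1.25, 1.9375, 2.625, 3.3125.
f(-1.5) = 11.25, f(-0.8125) = 3.04296875, f(-0.125) = -2.328125, f(0.5625) = -4.86328125, f(1.25) = -4.5625, f(1.9375) = -1.42578125, f(2.625) = 4.546875, f(3.3125) = 13.35546875.
Sum = Δx · [f(-1.5) + f(-0.8125) + f(-0.125) + ...].
Sum ≈ 13.07324.

13.07324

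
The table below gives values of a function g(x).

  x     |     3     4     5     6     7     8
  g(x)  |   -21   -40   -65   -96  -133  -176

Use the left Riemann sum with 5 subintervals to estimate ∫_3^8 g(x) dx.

-355

Δx = 1.
Sum = 1·[(-21) + (-40) + (-65) + (-96) + (-133)] = -355.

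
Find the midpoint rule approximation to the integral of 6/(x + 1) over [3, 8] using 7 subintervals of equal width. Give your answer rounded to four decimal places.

4.8592

Δx = (8 − 3)/7 = 5/7.
Midpoints: 47/14, 57/14, 67/14, 5.5, 87/14, 97/14, 107/14.
f(47/14) = 84/61, f(57/14) = 84/71, f(67/14) = 28/27, f(5.5) = 12/13, f(87/14) = 84/101, f(97/14) = 28/37, f(107/14) = 84/121.
Sum = Δx · [f(47/14) + f(57/14) + f(67/14) + ...].
Sum ≈ 4.8592.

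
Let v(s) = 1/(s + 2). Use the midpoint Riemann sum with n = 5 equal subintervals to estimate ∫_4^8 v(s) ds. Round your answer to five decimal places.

Δs = (8 − 4)/5 = 0.8.
Midpoints: 4.4, 5.2, 6, 6.8, 7.6.
v(4.4) = 0.15625, v(5.2) = 5/36, v(6) = 0.125, v(6.8) = 5/44, v(7.6) = 5/48.
Sum = Δs · [v(4.4) + v(5.2) + v(6) + v(6.8) + v(7.6)].
Sum ≈ 0.51035.

0.51035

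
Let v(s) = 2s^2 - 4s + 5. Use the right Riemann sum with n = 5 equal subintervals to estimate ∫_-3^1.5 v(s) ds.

43.29

Δs = (1.5 − (-3))/5 = 0.9.
Right endpoints: -2.1, -1.2, -0.3, 0.6, 1.5.
v(-2.1) = 22.22, v(-1.2) = 12.68, v(-0.3) = 6.38, v(0.6) = 3.32, v(1.5) = 3.5.
Sum = Δs · [v(-2.1) + v(-1.2) + v(-0.3) + v(0.6) + v(1.5)].
Sum = 43.29.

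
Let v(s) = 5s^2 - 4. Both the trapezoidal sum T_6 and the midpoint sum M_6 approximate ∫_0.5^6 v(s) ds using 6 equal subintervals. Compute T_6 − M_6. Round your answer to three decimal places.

T_6 ≈ 341.64294.
M_6 ≈ 335.86603.
T_6 − M_6 ≈ 5.777.

5.777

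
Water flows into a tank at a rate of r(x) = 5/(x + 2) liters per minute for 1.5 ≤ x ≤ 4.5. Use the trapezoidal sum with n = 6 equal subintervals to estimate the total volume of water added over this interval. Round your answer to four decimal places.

Δx = (4.5 − 1.5)/6 = 0.5.
r(1.5) = 10/7, r(2) = 1.25, r(2.5) = 10/9, r(3) = 1, r(3.5) = 10/11, r(4) = 5/6, r(4.5) = 10/13.
T_6 = (Δx/2)·[r(x_0) + 2r(x_1) + ... + 2r(x_{5}) + r(x_6)].
Sum ≈ 3.1012.

3.1012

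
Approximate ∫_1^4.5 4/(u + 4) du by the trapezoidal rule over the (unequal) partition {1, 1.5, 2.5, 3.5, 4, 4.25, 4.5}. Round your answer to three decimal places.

2.128

Subinterval widths: 0.5, 1, 1, 0.5, 0.25, 0.25.
f(1) = 0.8, f(1.5) = 8/11, f(2.5) = 8/13, f(3.5) = 8/15, f(4) = 0.5, f(4.25) = 16/33, f(4.5) = 8/17.
On each subinterval the trapezoid contributes (Δu_i/2)·[f(u_{i-1}) + f(u_i)].
Sum ≈ 2.128.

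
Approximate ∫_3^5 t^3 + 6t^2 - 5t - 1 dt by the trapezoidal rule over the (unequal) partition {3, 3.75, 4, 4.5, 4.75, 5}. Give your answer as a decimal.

Subinterval widths: 0.75, 0.25, 0.5, 0.25, 0.25.
f(3) = 65, f(3.75) = 117.359375, f(4) = 139, f(4.5) = 189.125, f(4.75) = 217.796875, f(5) = 249.
On each subinterval the trapezoid contributes (Δt_i/2)·[f(t_{i-1}) + f(t_i)].
Sum = 291.67578125.

291.67578125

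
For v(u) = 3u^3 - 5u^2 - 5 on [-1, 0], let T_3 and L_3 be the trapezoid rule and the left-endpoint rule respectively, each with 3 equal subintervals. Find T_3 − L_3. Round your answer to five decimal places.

1.33333

T_3 ≈ -7.5925926.
L_3 ≈ -8.9259259.
T_3 − L_3 ≈ 1.33333.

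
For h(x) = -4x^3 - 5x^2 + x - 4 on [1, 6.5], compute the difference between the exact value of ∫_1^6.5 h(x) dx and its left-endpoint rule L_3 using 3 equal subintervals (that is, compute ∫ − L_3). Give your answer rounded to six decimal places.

Exact integral: ∫_1^6.5 h(x) dx ≈ -2241.47916667.
L_3 ≈ -1208.21759259.
Error ≈ -2241.47916667 − (-1208.21759259) ≈ -1033.261574.

-1033.261574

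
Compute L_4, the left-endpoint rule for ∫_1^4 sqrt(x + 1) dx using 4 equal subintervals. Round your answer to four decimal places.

Δx = (4 − 1)/4 = 0.75.
Left endpoints: 1, 1.75, 2.5, 3.25.
f(1) ≈ 1.4142, f(1.75) ≈ 1.6583, f(2.5) ≈ 1.8708, f(3.25) ≈ 2.0616.
Sum = Δx · [f(1) + f(1.75) + f(2.5) + f(3.25)].
Sum ≈ 5.2537.

5.2537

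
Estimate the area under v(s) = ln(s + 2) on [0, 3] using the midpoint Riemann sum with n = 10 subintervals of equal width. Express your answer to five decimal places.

3.66202

Δs = (3 − 0)/10 = 0.3.
Midpoints: 0.15, 0.45, 0.75, 1.05, 1.35, 1.65, 1.95, 2.25, 2.55, 2.85.
v(0.15) ≈ 0.76547, v(0.45) ≈ 0.89609, v(0.75) ≈ 1.01160, v(1.05) ≈ 1.11514, v(1.35) ≈ 1.20896, v(1.65) ≈ 1.29473, v(1.95) ≈ 1.37372, v(2.25) ≈ 1.44692, v(2.55) ≈ 1.51513, v(2.85) ≈ 1.57898.
Sum = Δs · [v(0.15) + v(0.45) + v(0.75) + ...].
Sum ≈ 3.66202.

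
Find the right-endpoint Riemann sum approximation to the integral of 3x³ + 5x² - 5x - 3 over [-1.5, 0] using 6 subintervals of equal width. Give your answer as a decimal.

Δx = (0 − (-1.5))/6 = 0.25.
Right endpoints: -1.25, -1, -0.75, -0.5, -0.25, 0.
f(-1.25) = 5.203125, f(-1) = 4, f(-0.75) = 2.296875, f(-0.5) = 0.375, f(-0.25) = -1.484375, f(0) = -3.
Sum = Δx · [f(-1.25) + f(-1) + f(-0.75) + ...].
Sum = 1.84765625.

1.84765625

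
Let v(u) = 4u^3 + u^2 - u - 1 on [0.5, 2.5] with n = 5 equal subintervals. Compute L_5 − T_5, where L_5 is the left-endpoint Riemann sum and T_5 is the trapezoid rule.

L_5 = 26.98.
T_5 = 40.18.
L_5 − T_5 = -13.2.

-13.2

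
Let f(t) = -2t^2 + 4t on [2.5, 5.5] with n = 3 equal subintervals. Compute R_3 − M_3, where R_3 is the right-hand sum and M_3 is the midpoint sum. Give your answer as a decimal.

-19.5

R_3 = -71.5.
M_3 = -52.
R_3 − M_3 = -19.5.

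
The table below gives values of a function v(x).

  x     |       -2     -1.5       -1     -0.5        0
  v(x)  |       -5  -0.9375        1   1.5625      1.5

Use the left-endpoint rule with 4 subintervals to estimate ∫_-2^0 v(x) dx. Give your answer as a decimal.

Δx = 0.5.
Sum = 0.5·[(-5) + (-0.9375) + 1 + 1.5625] = -1.6875.

-1.6875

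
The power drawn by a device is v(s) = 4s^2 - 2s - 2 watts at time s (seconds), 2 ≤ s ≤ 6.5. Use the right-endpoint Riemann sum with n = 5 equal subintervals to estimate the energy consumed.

375.48

Δs = (6.5 − 2)/5 = 0.9.
Right endpoints: 2.9, 3.8, 4.7, 5.6, 6.5.
v(2.9) = 25.84, v(3.8) = 48.16, v(4.7) = 76.96, v(5.6) = 112.24, v(6.5) = 154.
Sum = Δs · [v(2.9) + v(3.8) + v(4.7) + v(5.6) + v(6.5)].
Sum = 375.48.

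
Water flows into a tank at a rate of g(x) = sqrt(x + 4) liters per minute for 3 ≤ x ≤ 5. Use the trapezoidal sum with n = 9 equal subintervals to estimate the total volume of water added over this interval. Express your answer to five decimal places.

5.65307

Δx = (5 − 3)/9 = 2/9.
g(3) ≈ 2.64575, g(29/9) ≈ 2.68742, g(31/9) ≈ 2.72845, g(11/3) ≈ 2.76887, g(35/9) ≈ 2.80872, g(37/9) ≈ 2.84800, g(13/3) ≈ 2.88675, g(41/9) ≈ 2.92499, g(43/9) ≈ 2.96273, g(5) ≈ 3.00000.
T_9 = (Δx/2)·[g(x_0) + 2g(x_1) + ... + 2g(x_{8}) + g(x_9)].
Sum ≈ 5.65307.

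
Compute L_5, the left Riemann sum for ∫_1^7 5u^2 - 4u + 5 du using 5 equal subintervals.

Δu = (7 − 1)/5 = 1.2.
Left endpoints: 1, 2.2, 3.4, 4.6, 5.8.
f(1) = 6, f(2.2) = 20.4, f(3.4) = 49.2, f(4.6) = 92.4, f(5.8) = 150.
Sum = Δu · [f(1) + f(2.2) + f(3.4) + f(4.6) + f(5.8)].
Sum = 381.6.

381.6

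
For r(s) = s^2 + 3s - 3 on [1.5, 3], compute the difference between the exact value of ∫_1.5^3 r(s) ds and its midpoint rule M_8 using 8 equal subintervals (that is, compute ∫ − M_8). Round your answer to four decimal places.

0.0044

Exact integral: ∫_1.5^3 r(s) ds = 13.5.
M_8 ≈ 13.495605.
Error ≈ 13.5 − 13.495605 ≈ 0.0044.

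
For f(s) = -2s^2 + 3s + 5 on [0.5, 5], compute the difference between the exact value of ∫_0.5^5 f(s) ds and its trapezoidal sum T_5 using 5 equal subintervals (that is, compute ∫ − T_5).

1.215

Exact integral: ∫_0.5^5 f(s) ds = -23.625.
T_5 = -24.84.
Error = -23.625 − (-24.84) = 1.215.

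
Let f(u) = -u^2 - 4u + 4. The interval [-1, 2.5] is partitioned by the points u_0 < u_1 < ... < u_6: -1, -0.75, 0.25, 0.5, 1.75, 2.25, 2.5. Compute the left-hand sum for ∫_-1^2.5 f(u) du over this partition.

Subinterval widths: 0.25, 1, 0.25, 1.25, 0.5, 0.25.
Left endpoints: -1, -0.75, 0.25, 0.5, 1.75, 2.25.
f(-1) = 7, f(-0.75) = 6.4375, f(0.25) = 2.9375, f(0.5) = 1.75, f(1.75) = -6.0625, f(2.25) = -10.0625.
Sum = Σ Δu_i · f(u_i).
Sum = 5.5625.

5.5625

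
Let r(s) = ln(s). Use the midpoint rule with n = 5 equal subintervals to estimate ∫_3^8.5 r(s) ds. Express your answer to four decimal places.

Δs = (8.5 − 3)/5 = 1.1.
Midpoints: 3.55, 4.65, 5.75, 6.85, 7.95.
r(3.55) ≈ 1.2669, r(4.65) ≈ 1.5369, r(5.75) ≈ 1.7492, r(6.85) ≈ 1.9242, r(7.95) ≈ 2.0732.
Sum = Δs · [r(3.55) + r(4.65) + r(5.75) + r(6.85) + r(7.95)].
Sum ≈ 9.4055.

9.4055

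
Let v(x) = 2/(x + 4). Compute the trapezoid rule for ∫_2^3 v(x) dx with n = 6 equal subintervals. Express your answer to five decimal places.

0.30834

Δx = (3 − 2)/6 = 1/6.
v(2) = 1/3, v(13/6) = 12/37, v(7/3) = 6/19, v(2.5) = 4/13, v(8/3) = 0.3, v(17/6) = 12/41, v(3) = 2/7.
T_6 = (Δx/2)·[v(x_0) + 2v(x_1) + ... + 2v(x_{5}) + v(x_6)].
Sum ≈ 0.30834.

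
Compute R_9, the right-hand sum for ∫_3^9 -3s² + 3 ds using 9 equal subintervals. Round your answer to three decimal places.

-757.333

Δs = (9 − 3)/9 = 2/3.
Right endpoints: 11/3, 13/3, 5, 17/3, 19/3, 7, 23/3, 25/3, 9.
f(11/3) = -112/3, f(13/3) = -160/3, f(5) = -72, f(17/3) = -280/3, f(19/3) = -352/3, f(7) = -144, f(23/3) = -520/3, f(25/3) = -616/3, f(9) = -240.
Sum = Δs · [f(11/3) + f(13/3) + f(5) + ...].
Sum ≈ -757.333.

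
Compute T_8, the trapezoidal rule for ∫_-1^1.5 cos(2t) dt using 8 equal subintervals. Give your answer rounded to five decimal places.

0.50800

Δt = (1.5 − (-1))/8 = 0.3125.
f(-1) ≈ -0.41615, f(-0.6875) ≈ 0.19455, f(-0.375) ≈ 0.73169, f(-0.0625) ≈ 0.99220, f(0.25) ≈ 0.87758, f(0.5625) ≈ 0.43118, f(0.875) ≈ -0.17825, f(1.1875) ≈ -0.72028, f(1.5) ≈ -0.98999.
T_8 = (Δt/2)·[f(t_0) + 2f(t_1) + ... + 2f(t_{7}) + f(t_8)].
Sum ≈ 0.50800.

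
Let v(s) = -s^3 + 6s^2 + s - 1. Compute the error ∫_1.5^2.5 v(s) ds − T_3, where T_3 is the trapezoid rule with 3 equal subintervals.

Exact integral: ∫_1.5^2.5 v(s) ds = 17.
T_3 = 17.
Error = 17 − 17 = 0.

0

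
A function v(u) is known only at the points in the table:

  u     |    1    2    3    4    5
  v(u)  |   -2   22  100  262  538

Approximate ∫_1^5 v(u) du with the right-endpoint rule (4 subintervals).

922

Δu = 1.
Sum = 1·[22 + 100 + 262 + 538] = 922.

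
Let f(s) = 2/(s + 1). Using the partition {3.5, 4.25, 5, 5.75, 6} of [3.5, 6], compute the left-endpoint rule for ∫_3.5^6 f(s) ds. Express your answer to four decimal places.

Subinterval widths: 0.75, 0.75, 0.75, 0.25.
Left endpoints: 3.5, 4.25, 5, 5.75.
f(3.5) = 4/9, f(4.25) = 8/21, f(5) = 1/3, f(5.75) = 8/27.
Sum = Σ Δs_i · f(s_i).
Sum ≈ 0.9431.

0.9431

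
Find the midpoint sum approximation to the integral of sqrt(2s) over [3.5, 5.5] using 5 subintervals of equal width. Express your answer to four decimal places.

5.9880

Δs = (5.5 − 3.5)/5 = 0.4.
Midpoints: 3.7, 4.1, 4.5, 4.9, 5.3.
f(3.7) ≈ 2.7203, f(4.1) ≈ 2.8636, f(4.5) ≈ 3.0000, f(4.9) ≈ 3.1305, f(5.3) ≈ 3.2558.
Sum = Δs · [f(3.7) + f(4.1) + f(4.5) + f(4.9) + f(5.3)].
Sum ≈ 5.9880.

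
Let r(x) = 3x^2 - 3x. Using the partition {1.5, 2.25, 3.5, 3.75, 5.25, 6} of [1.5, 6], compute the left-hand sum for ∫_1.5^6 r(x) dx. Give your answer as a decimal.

115.40625

Subinterval widths: 0.75, 1.25, 0.25, 1.5, 0.75.
Left endpoints: 1.5, 2.25, 3.5, 3.75, 5.25.
r(1.5) = 2.25, r(2.25) = 8.4375, r(3.5) = 26.25, r(3.75) = 30.9375, r(5.25) = 66.9375.
Sum = Σ Δx_i · r(x_i).
Sum = 115.40625.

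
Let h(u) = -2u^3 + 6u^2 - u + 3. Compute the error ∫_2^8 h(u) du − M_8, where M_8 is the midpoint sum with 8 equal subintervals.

-6.75

Exact integral: ∫_2^8 h(u) du = -1044.
M_8 = -1037.25.
Error = -1044 − (-1037.25) = -6.75.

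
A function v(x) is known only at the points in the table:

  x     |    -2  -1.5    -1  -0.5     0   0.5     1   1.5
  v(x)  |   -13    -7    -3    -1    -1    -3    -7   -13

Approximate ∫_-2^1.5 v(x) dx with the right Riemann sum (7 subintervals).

Δx = 0.5.
Sum = 0.5·[(-7) + (-3) + (-1) + (-1) + (-3) + (-7) + (-13)] = -17.5.

-17.5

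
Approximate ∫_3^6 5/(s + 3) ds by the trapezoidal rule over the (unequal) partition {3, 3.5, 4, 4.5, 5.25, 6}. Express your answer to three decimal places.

Subinterval widths: 0.5, 0.5, 0.5, 0.75, 0.75.
f(3) = 5/6, f(3.5) = 10/13, f(4) = 5/7, f(4.5) = 2/3, f(5.25) = 20/33, f(6) = 5/9.
On each subinterval the trapezoid contributes (Δs_i/2)·[f(s_{i-1}) + f(s_i)].
Sum ≈ 2.030.

2.030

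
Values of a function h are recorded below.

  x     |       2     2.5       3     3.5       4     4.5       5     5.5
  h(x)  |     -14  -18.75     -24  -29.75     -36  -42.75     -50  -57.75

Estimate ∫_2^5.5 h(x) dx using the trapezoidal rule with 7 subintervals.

Δx = 0.5.
T_7 = (0.5/2)·[(-14) + 2·(-18.75) + 2·(-24) + 2·(-29.75) + 2·(-36) + 2·(-42.75) + 2·(-50) + (-57.75)] = -118.5625.

-118.5625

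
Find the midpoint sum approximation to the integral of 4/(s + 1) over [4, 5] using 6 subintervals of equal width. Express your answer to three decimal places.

0.729

Δs = (5 − 4)/6 = 1/6.
Midpoints: 49/12, 4.25, 53/12, 55/12, 4.75, 59/12.
f(49/12) = 48/61, f(4.25) = 16/21, f(53/12) = 48/65, f(55/12) = 48/67, f(4.75) = 16/23, f(59/12) = 48/71.
Sum = Δs · [f(49/12) + f(4.25) + f(53/12) + ...].
Sum ≈ 0.729.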